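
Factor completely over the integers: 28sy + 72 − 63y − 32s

(4s − 9)(7y − 8)

Group as (28sy − 32s) + (−63y + 72) = 4s(7y − 8) − 9(7y − 8).
Both groups share the factor (7y − 8).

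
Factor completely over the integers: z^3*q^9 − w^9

Recognize a difference of cubes with the parts z*q^3 and w^3.

(z*q^3 − w^3)*(z^2*q^6 + z*w^3*q^3 + w^6)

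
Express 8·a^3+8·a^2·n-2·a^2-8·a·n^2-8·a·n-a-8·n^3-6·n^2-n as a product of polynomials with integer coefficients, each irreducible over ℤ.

Group: 2·a·(4·a^2+8·a·n+a+4·n^2+n) + (-2·n-1)·(4·a^2+8·a·n+a+4·n^2+n); both groups contain (4·a^2+8·a·n+a+4·n^2+n), so (2·a-2·n-1) is a factor with cofactor 4·a^2+8·a·n+a+4·n^2+n.
The cofactor groups again: 4·a^2+8·a·n+a+4·n^2+n = a·(4·a+4·n+1) + n·(4·a+4·n+1); both groups contain (4·a+4·n+1), giving (a+n)·(4·a+4·n+1).

(2·a-2·n-1)·(4·a+4·n+1)·(a+n)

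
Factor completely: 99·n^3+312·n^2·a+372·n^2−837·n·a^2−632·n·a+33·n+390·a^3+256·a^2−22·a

Group: 3·n·(33·n^2+126·n·a+124·n−195·a^2−128·a+11) − 2·a·(33·n^2+126·n·a+124·n−195·a^2−128·a+11); both groups contain (33·n^2+126·n·a+124·n−195·a^2−128·a+11), so (3·n−2·a) is a factor with cofactor 33·n^2+126·n·a+124·n−195·a^2−128·a+11.
The cofactor groups again: 33·n^2+126·n·a+124·n−195·a^2−128·a+11 = 3·n·(11·n−13·a+1) + (15·a+11)·(11·n−13·a+1); both groups contain (11·n−13·a+1), giving (3·n+15·a+11)·(11·n−13·a+1).

(11·n−13·a+1)·(3·n−2·a)·(3·n+15·a+11)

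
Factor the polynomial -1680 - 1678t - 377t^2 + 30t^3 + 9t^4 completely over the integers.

(3t + 5)(3t + 8)(t + 6)(t - 7)

Among the possible rational roots, t = -6 is a root, so (t + 6) is a factor; dividing leaves 9t^3 - 24t^2 - 233t - 280.
Then t = -5/3 is a root, so (3t + 5) divides it; the quotient is 3t^2 - 13t - 56.
The remaining quadratic factors as (3t + 8)(t - 7).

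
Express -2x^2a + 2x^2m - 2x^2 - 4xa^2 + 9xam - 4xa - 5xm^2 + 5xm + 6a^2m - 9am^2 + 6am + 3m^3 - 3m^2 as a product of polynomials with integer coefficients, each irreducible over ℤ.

Group: a(-2x^2 - 4xa + 5xm + 6am - 3m^2) + (-m + 1)(-2x^2 - 4xa + 5xm + 6am - 3m^2); both groups contain (-2x^2 - 4xa + 5xm + 6am - 3m^2), so (a - m + 1) is a factor with cofactor -2x^2 - 4xa + 5xm + 6am - 3m^2.
The cofactor groups again: -2x^2 - 4xa + 5xm + 6am - 3m^2 = -x(2x - 3m) + (-2a + m)(2x - 3m); both groups contain (2x - 3m), giving -(x + 2a - m)(2x - 3m).

-(2x - 3m)(x + 2a - m)(a - m + 1)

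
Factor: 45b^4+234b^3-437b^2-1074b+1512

(3b+7)(3b-4)(5b-9)(b+6)

Trying the rational-root candidates, b = -6 is a root, giving the factor (b+6) and quotient 45b^3-36b^2-221b+252.
Then b = 4/3 is a root, so (3b-4) is a factor; dividing leaves 15b^2+8b-63.
The remaining quadratic factors as (3b+7)(5b-9).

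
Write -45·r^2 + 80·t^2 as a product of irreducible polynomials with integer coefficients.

Pull out the common factor 5; 16·t^2 - 9·r^2 is a difference of squares.

5·(4·t - 3·r)·(4·t + 3·r)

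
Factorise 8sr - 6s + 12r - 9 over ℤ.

(2s + 3)(4r - 3)

Group as (8sr - 6s) + (12r - 9) = 2s(4r - 3) + 3(4r - 3).
Both groups share the factor (4r - 3).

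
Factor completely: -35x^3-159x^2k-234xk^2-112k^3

-(x+2k)(5x+7k)(7x+8k)

Group: 7x(-5x^2-17xk-14k^2) + 8k(-5x^2-17xk-14k^2); both groups contain (-5x^2-17xk-14k^2), so (7x+8k) is a factor with cofactor -5x^2-17xk-14k^2.
The cofactor groups again: -5x^2-17xk-14k^2 = -5x(x+2k) - 7k(x+2k); both groups contain (x+2k), giving -(5x+7k)(x+2k).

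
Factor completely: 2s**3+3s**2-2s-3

Group as (2s**3-2s) + (3s**2-3) = 2s(s**2-1) + 3(s**2-1).
Both groups share the factor (s**2-1).

(2s+3)(s+1)(s-1)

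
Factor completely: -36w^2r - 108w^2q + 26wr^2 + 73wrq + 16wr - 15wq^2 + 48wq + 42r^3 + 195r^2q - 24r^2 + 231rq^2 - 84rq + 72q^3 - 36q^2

-(4w - 6r - 3q)(r + 3q)(9w + 7r + 8q - 4)

Group: r(-36w^2 + 26wr - 5wq + 16w + 42r^2 + 69rq - 24r + 24q^2 - 12q) + 3q(-36w^2 + 26wr - 5wq + 16w + 42r^2 + 69rq - 24r + 24q^2 - 12q); both groups contain (-36w^2 + 26wr - 5wq + 16w + 42r^2 + 69rq - 24r + 24q^2 - 12q), so (r + 3q) is a factor with cofactor -36w^2 + 26wr - 5wq + 16w + 42r^2 + 69rq - 24r + 24q^2 - 12q.
The cofactor groups again: -36w^2 + 26wr - 5wq + 16w + 42r^2 + 69rq - 24r + 24q^2 - 12q = -9w(4w - 6r - 3q) + (-7r - 8q + 4)(4w - 6r - 3q); both groups contain (4w - 6r - 3q), giving -(9w + 7r + 8q - 4)(4w - 6r - 3q).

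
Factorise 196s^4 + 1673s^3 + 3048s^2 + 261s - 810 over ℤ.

By the rational root theorem, s = -5/7 is a root, so (7s + 5) is a factor; dividing leaves 28s^3 + 219s^2 + 279s - 162.
Then s = 3/7 is a root, giving the factor (7s - 3) and quotient 4s^2 + 33s + 54.
The remaining quadratic factors as (s + 6)(4s + 9).

(4s + 9)(7s + 5)(7s - 3)(s + 6)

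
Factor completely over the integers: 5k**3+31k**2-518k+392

(5k-4)(k+14)(k-7)

Among the possible rational roots, k = 7 is a root, giving the factor (k-7) and quotient 5k**2+66k-56.
The remaining quadratic factors as (5k-4)(k+14).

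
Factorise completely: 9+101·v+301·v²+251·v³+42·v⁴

(2·v+9)·(3·v+1)·(7·v+1)·(v+1)

Testing divisors of the constant over divisors of the leading coefficient, v = −1 is a root, so (v+1) divides it; the quotient is 42·v³+209·v²+92·v+9.
Then v = −1/7 is a root, so (7·v+1) is a factor; dividing leaves 6·v²+29·v+9.
The remaining quadratic factors as (3·v+1)(2·v+9).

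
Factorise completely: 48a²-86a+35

(6a-7)(8a-5)

Need a pair with product 48·35 = 1680 and sum -86: that's -56 and -30.
Split the middle term: 48a²-56a - 30a+35 = 8a(6a-7) - 5(6a-7).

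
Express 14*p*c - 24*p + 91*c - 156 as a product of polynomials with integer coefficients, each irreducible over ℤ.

(2*p + 13)*(7*c - 12)

Group as (14*p*c - 24*p) + (91*c - 156) = 2*p*(7*c - 12) + 13*(7*c - 12).
Both groups share the factor (7*c - 12).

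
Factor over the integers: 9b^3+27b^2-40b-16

(3b+1)(3b-4)(b+4)

Among the possible rational roots, b = 4/3 is a root, so (3b-4) divides it; the quotient is 3b^2+13b+4.
The remaining quadratic factors as (b+4)(3b+1).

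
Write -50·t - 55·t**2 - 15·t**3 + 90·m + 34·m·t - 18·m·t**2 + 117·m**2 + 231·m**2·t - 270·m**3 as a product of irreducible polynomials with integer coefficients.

Group: 6·m·(-45·m**2 + 16·m·t - 18·m + 5·t**2 + 10·t) + (-3·t - 5)·(-45·m**2 + 16·m·t - 18·m + 5·t**2 + 10·t); both groups contain (-45·m**2 + 16·m·t - 18·m + 5·t**2 + 10·t), so (6·m - 3·t - 5) is a factor with cofactor -45·m**2 + 16·m·t - 18·m + 5·t**2 + 10·t.
The cofactor groups again: -45·m**2 + 16·m·t - 18·m + 5·t**2 + 10·t = -9·m·(5·m + t + 2) + 5·t·(5·m + t + 2); both groups contain (5·m + t + 2), giving -(9·m - 5·t)·(5·m + t + 2).

-(5·m + t + 2)·(6·m - 3·t - 5)·(9·m - 5·t)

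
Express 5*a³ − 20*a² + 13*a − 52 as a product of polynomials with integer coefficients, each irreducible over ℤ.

Group as (5*a³ + 13*a) + (−20*a² − 52) = a*(5*a² + 13) − 4*(5*a² + 13).
Both groups share the factor (5*a² + 13).

(a − 4)*(5*a² + 13)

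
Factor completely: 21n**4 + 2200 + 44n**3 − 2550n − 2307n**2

By the rational root theorem, n = 4/7 is a root, giving the factor (7n − 4) and quotient 3n**3 + 8n**2 − 325n − 550.
Next, n = 10 is a root, so (n − 10) is a factor; dividing leaves 3n**2 + 38n + 55.
The remaining quadratic factors as (3n + 5)(n + 11).

(3n + 5)(7n − 4)(n + 11)(n − 10)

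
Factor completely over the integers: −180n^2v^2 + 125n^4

5n^2(5n + 6v)(5n − 6v)

Every term has a factor of 5n^2. Then 25n^2 − 36v^2 = (5n)² − (6v)².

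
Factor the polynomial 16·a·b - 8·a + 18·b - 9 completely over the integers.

(2·b - 1)·(8·a + 9)

Group as (16·a·b - 8·a) + (18·b - 9) = 8·a·(2·b - 1) + 9·(2·b - 1).
Both groups share the factor (2·b - 1).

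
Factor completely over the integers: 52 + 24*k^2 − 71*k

(3*k − 4)*(8*k − 13)

Need a pair with product 24·52 = 1248 and sum −71: that's −39 and −32.
Split the middle term: 24*k^2 − 39*k − 32*k + 52 = 3*k*(8*k − 13) − 4*(8*k − 13).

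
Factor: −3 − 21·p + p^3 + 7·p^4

Group as (7·p^4 − 21·p) + (p^3 − 3) = 7·p·(p^3 − 3) + (p^3 − 3).
Both groups share the factor (p^3 − 3).

(7·p + 1)·(p^3 − 3)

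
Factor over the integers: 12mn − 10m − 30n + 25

(2m − 5)(6n − 5)

Group as (12mn − 10m) + (−30n + 25) = 2m(6n − 5) − 5(6n − 5).
Both groups share the factor (6n − 5).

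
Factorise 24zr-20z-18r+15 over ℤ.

Group as (24zr-20z) + (-18r+15) = 4z(6r-5) - 3(6r-5).
Both groups share the factor (6r-5).

(4z-3)(6r-5)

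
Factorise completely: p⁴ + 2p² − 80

(p² + 10)(p² − 8)

Substitute u = p² to get a quadratic in u, then factor.
p² + 10 is irreducible over ℤ (always positive, so no real roots).
p² − 8 is irreducible over ℤ (8 is not a perfect square).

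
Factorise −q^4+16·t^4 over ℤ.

(2·t−q)·(2·t+q)·(4·t^2+q^2)

Write as (4·t^2)² − (q^2)², then factor 4·t^2−q^2 once more.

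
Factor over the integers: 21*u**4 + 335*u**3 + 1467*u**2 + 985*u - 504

Trying the rational-root candidates, u = -7 is a root, so (u + 7) divides it; the quotient is 21*u**3 + 188*u**2 + 151*u - 72.
Then u = 1/3 is a root, giving the factor (3*u - 1) and quotient 7*u**2 + 65*u + 72.
The remaining quadratic factors as (7*u + 9)(u + 8).

(3*u - 1)*(7*u + 9)*(u + 7)*(u + 8)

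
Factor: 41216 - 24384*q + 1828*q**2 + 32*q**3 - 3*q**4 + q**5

Testing divisors of the constant over divisors of the leading coefficient, q = -14 is a root, so (q + 14) is a factor; dividing leaves q**4 - 17*q**3 + 270*q**2 - 1952*q + 2944.
Continuing, q = 2 is a root, giving the factor (q - 2) and quotient q**3 - 15*q**2 + 240*q - 1472.
Continuing, q = 8 is a root, so (q - 8) is a factor; dividing leaves q**2 - 7*q + 184.
The quadratic q**2 - 7*q + 184 has discriminant -687 < 0 and is irreducible over ℤ.

(q + 14)*(q - 2)*(q - 8)*(q**2 - 7*q + 184)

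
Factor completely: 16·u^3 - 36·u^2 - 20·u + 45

Group as (16·u^3 - 20·u) + (-36·u^2 + 45) = 4·u·(4·u^2 - 5) - 9·(4·u^2 - 5).
Both groups share the factor (4·u^2 - 5).

(4·u - 9)·(4·u^2 - 5)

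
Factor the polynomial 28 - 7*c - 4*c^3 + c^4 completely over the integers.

Group as (c^4 - 7*c) + (-4*c^3 + 28) = c*(c^3 - 7) - 4*(c^3 - 7).
Both groups share the factor (c^3 - 7).

(c - 4)*(c^3 - 7)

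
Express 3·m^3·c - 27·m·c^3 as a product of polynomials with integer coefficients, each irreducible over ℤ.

Factor out 3·m·c, leaving m^2 - 9·c^2, which is a difference of two squares.

3·c·m·(m - 3·c)·(m + 3·c)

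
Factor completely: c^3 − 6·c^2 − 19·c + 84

(c + 4)·(c − 3)·(c − 7)

Among the possible rational roots, c = 7 is a root, so (c − 7) divides it; the quotient is c^2 + c − 12.
The remaining quadratic factors as (c + 4)(c − 3).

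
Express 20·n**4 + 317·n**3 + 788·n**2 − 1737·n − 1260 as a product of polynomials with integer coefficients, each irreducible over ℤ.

Among the possible rational roots, n = −5 is a root, so (n + 5) is a factor; dividing leaves 20·n**3 + 217·n**2 − 297·n − 252.
Next, n = −3/5 is a root, giving the factor (5·n + 3) and quotient 4·n**2 + 41·n − 84.
The remaining quadratic factors as (4·n − 7)(n + 12).

(4·n − 7)·(5·n + 3)·(n + 12)·(n + 5)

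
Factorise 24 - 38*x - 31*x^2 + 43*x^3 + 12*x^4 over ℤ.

(3*x - 2)*(4*x - 3)*(x + 1)*(x + 4)

Among the possible rational roots, x = 3/4 is a root, so (4*x - 3) is a factor; dividing leaves 3*x^3 + 13*x^2 + 2*x - 8.
Next, x = -4 is a root, giving the factor (x + 4) and quotient 3*x^2 + x - 2.
The remaining quadratic factors as (x + 1)(3*x - 2).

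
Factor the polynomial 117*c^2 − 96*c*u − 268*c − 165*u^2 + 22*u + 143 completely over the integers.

(13*c + 11*u − 11)*(9*c − 15*u − 13)

Group: 13*c*(9*c − 15*u − 13) + (11*u − 11)*(9*c − 15*u − 13); both groups contain (9*c − 15*u − 13).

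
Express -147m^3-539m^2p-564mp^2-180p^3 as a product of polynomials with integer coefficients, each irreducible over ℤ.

-(3m+2p)(7m+15p)(7m+6p)

Group: 7m(-21m^2-59mp-30p^2) + 6p(-21m^2-59mp-30p^2); both groups contain (-21m^2-59mp-30p^2), so (7m+6p) is a factor with cofactor -21m^2-59mp-30p^2.
The cofactor groups again: -21m^2-59mp-30p^2 = -3m(7m+15p) - 2p(7m+15p); both groups contain (7m+15p), giving -(3m+2p)(7m+15p).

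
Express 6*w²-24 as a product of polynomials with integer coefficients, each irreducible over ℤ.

Factor out 6, leaving w²-4, which is a difference of two squares.

6*(w+2)*(w-2)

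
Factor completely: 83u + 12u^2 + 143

(3u + 11)(4u + 13)

Need a pair with product 12·143 = 1716 and sum 83: that's 39 and 44.
Split the middle term: 12u^2 + 39u + 44u + 143 = 3u(4u + 13) + 11(4u + 13).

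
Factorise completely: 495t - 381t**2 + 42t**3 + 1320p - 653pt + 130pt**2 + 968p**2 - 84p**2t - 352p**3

Group: 4p(-88p**2 + 23pt - 88p + 21t**2 - 33t) + (2t - 15)(-88p**2 + 23pt - 88p + 21t**2 - 33t); both groups contain (-88p**2 + 23pt - 88p + 21t**2 - 33t), so (4p + 2t - 15) is a factor with cofactor -88p**2 + 23pt - 88p + 21t**2 - 33t.
The cofactor groups again: -88p**2 + 23pt - 88p + 21t**2 - 33t = -11p(8p + 3t) + (7t - 11)(8p + 3t); both groups contain (8p + 3t), giving -(11p - 7t + 11)(8p + 3t).

-(11p - 7t + 11)(4p + 2t - 15)(8p + 3t)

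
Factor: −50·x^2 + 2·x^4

Every term has a factor of 2·x^2. Then x^2 − 25 = (x)² − (5)².

2·x^2·(x + 5)·(x − 5)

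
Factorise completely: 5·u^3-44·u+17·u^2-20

Trying the rational-root candidates, u = -2/5 is a root, so (5·u+2) divides it; the quotient is u^2+3·u-10.
The remaining quadratic factors as (u+5)(u-2).

(5·u+2)·(u+5)·(u-2)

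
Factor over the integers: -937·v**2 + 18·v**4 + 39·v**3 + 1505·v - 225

Among the possible rational roots, v = -9 is a root, so (v + 9) is a factor; dividing leaves 18·v**3 - 123·v**2 + 170·v - 25.
Then v = 5/3 is a root, giving the factor (3·v - 5) and quotient 6·v**2 - 31·v + 5.
The remaining quadratic factors as (6·v - 1)(v - 5).

(3·v - 5)·(6·v - 1)·(v + 9)·(v - 5)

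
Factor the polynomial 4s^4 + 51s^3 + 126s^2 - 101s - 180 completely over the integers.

(4s - 5)(s + 1)(s + 4)(s + 9)

By the rational root theorem, s = -9 is a root, so (s + 9) divides it; the quotient is 4s^3 + 15s^2 - 9s - 20.
Next, s = -4 is a root, so (s + 4) divides it; the quotient is 4s^2 - s - 5.
The remaining quadratic factors as (4s - 5)(s + 1).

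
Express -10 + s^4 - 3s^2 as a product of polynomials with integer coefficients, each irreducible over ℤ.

(s^2 + 2)(s^2 - 5)

Substitute u = s^2 to get a quadratic in u, then factor.
s^2 + 2 is irreducible over ℤ (always positive, so no real roots).
s^2 - 5 is irreducible over ℤ (5 is not a perfect square).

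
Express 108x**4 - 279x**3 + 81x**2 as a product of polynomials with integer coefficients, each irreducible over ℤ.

Pull out the common factor 9x**2, then factor the remaining trinomial.

9x**2(3x - 1)(4x - 9)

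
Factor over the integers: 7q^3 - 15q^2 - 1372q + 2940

(7q - 15)(q + 14)(q - 14)

Testing divisors of the constant over divisors of the leading coefficient, q = -14 is a root, so (q + 14) divides it; the quotient is 7q^2 - 113q + 210.
The remaining quadratic factors as (7q - 15)(q - 14).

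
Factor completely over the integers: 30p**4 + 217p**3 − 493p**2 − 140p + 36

(5p + 2)(6p − 1)(p + 9)(p − 2)

Among the possible rational roots, p = −9 is a root, giving the factor (p + 9) and quotient 30p**3 − 53p**2 − 16p + 4.
Next, p = 2 is a root, so (p − 2) divides it; the quotient is 30p**2 + 7p − 2.
The remaining quadratic factors as (5p + 2)(6p − 1).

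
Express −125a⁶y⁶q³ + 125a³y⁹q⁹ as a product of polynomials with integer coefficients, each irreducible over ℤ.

−125a³q³y⁶(a − yq²)(a² + ayq² + y²q⁴)

Pull out the common factor 125a³y⁶q³, leaving −a³ + y³q⁶.
Recognize a difference of cubes with the parts yq² and a.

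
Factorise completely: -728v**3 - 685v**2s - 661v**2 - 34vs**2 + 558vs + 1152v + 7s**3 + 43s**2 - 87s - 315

-(13v - s - 7)(8v + 7s + 15)(7v + s - 3)

Group: 13v(-56v**2 - 57vs - 81v - 7s**2 + 6s + 45) + (-s - 7)(-56v**2 - 57vs - 81v - 7s**2 + 6s + 45); both groups contain (-56v**2 - 57vs - 81v - 7s**2 + 6s + 45), so (13v - s - 7) is a factor with cofactor -56v**2 - 57vs - 81v - 7s**2 + 6s + 45.
The cofactor groups again: -56v**2 - 57vs - 81v - 7s**2 + 6s + 45 = -8v(7v + s - 3) + (-7s - 15)(7v + s - 3); both groups contain (7v + s - 3), giving -(8v + 7s + 15)(7v + s - 3).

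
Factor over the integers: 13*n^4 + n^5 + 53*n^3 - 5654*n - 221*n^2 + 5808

(n + 11)*(n - 1)*(n - 6)*(n^2 + 9*n + 88)

By the rational root theorem, n = -11 is a root, giving the factor (n + 11) and quotient n^4 + 2*n^3 + 31*n^2 - 562*n + 528.
Next, n = 1 is a root, so (n - 1) divides it; the quotient is n^3 + 3*n^2 + 34*n - 528.
Next, n = 6 is a root, giving the factor (n - 6) and quotient n^2 + 9*n + 88.
The quadratic n^2 + 9*n + 88 has discriminant -271 < 0 and is irreducible over ℤ.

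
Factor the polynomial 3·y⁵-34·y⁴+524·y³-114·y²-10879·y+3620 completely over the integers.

(3·y-1)·(y+4)·(y-5)·(y²-10·y+181)

Testing divisors of the constant over divisors of the leading coefficient, y = -4 is a root, so (y+4) is a factor; dividing leaves 3·y⁴-46·y³+708·y²-2946·y+905.
Then y = 5 is a root, giving the factor (y-5) and quotient 3·y³-31·y²+553·y-181.
Next, y = 1/3 is a root, so (3·y-1) is a factor; dividing leaves y²-10·y+181.
The quadratic y²-10·y+181 has discriminant -624 < 0 and is irreducible over ℤ.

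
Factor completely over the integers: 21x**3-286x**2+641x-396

(3x-4)(7x-9)(x-11)

Trying the rational-root candidates, x = 11 is a root, giving the factor (x-11) and quotient 21x**2-55x+36.
The remaining quadratic factors as (3x-4)(7x-9).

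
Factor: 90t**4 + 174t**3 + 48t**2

6t**2(3t + 1)(5t + 8)

Pull out the common factor 6t**2, then factor the remaining trinomial.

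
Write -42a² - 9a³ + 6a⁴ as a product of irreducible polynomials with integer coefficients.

3a²(2a - 7)(a + 2)

Pull out the common factor 3a², then factor the remaining trinomial.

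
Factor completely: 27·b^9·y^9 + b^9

b^9·(3·y^3 + 1)·(9·y^6 - 3·y^3 + 1)

Pull out the common factor b^9, leaving 27·y^9 + 1.
Recognize a sum of cubes with the parts 1 and 3·y^3.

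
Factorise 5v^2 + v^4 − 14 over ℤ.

Substitute u = v^2 to get a quadratic in u, then factor.
v^2 − 2 is irreducible over ℤ (2 is not a perfect square).
v^2 + 7 is irreducible over ℤ (always positive, so no real roots).

(v^2 + 7)(v^2 − 2)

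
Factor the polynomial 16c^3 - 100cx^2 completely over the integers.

4c(2c + 5x)(2c - 5x)

Every term has a factor of 4c. Then 4c^2 - 25x^2 = (2c)² − (5x)².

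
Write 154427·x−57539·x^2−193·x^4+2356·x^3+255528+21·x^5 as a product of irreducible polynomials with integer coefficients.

(3·x−13)·(7·x+8)·(x−13)·(x^2+7·x+189)

By the rational root theorem, x = 13/3 is a root, so (3·x−13) divides it; the quotient is 7·x^4−34·x^3+638·x^2−16415·x−19656.
Then x = −8/7 is a root, giving the factor (7·x+8) and quotient x^3−6·x^2+98·x−2457.
Next, x = 13 is a root, so (x−13) is a factor; dividing leaves x^2+7·x+189.
The quadratic x^2+7·x+189 has discriminant −707 < 0 and is irreducible over ℤ.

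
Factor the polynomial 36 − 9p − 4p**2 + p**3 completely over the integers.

(p + 3)(p − 3)(p − 4)

Among the possible rational roots, p = 4 is a root, so (p − 4) divides it; the quotient is p**2 − 9.
The remaining quadratic factors as (p + 3)(p − 3).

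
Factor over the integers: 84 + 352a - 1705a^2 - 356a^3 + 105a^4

Among the possible rational roots, a = 6 is a root, giving the factor (a - 6) and quotient 105a^3 + 274a^2 - 61a - 14.
Next, a = -1/7 is a root, so (7a + 1) is a factor; dividing leaves 15a^2 + 37a - 14.
The remaining quadratic factors as (3a - 1)(5a + 14).

(3a - 1)(5a + 14)(7a + 1)(a - 6)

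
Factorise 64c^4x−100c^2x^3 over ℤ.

Pull out the common factor 4c^2x; 16c^2−25x^2 is a difference of squares.

4c^2x(4c+5x)(4c−5x)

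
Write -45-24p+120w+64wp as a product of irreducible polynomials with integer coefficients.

(8p+15)(8w-3)

Group as (64wp+120w) + (-24p-45) = 8w(8p+15) - 3(8p+15).
Both groups share the factor (8p+15).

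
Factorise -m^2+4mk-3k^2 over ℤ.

Group: -m(m-k) + 3k(m-k); both groups contain (m-k).

-(m-3k)(m-k)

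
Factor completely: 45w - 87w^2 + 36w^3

Pull out the common factor 3w, then factor the remaining trinomial.

3w(3w - 5)(4w - 3)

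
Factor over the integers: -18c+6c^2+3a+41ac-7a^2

Group: -7a(a-6c) + (-c+3)(a-6c); both groups contain (a-6c).

-(7a+c-3)(a-6c)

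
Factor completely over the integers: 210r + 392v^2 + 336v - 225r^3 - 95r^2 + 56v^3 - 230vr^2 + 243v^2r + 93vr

(7v - 9r + 7)(8v + 5r)(v + 5r + 6)

Group: 8v(7v^2 + 26vr + 49v - 45r^2 - 19r + 42) + 5r(7v^2 + 26vr + 49v - 45r^2 - 19r + 42); both groups contain (7v^2 + 26vr + 49v - 45r^2 - 19r + 42), so (8v + 5r) is a factor with cofactor 7v^2 + 26vr + 49v - 45r^2 - 19r + 42.
The cofactor groups again: 7v^2 + 26vr + 49v - 45r^2 - 19r + 42 = 7v(v + 5r + 6) + (-9r + 7)(v + 5r + 6); both groups contain (v + 5r + 6), giving (7v - 9r + 7)(v + 5r + 6).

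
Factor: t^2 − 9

Two integers with product −9 and sum 0 are 3 and −3.

(t + 3)(t − 3)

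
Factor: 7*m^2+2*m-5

Need a pair with product 7·(-5) = -35 and sum 2: that's 7 and -5.
Split the middle term: 7*m^2+7*m - 5*m-5 = 7*m*(m+1) - 5*(m+1).

(7*m-5)*(m+1)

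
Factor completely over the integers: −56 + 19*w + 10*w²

Need a pair with product 10·(−56) = −560 and sum 19: that's −16 and 35.
Split the middle term: 10*w² − 16*w + 35*w − 56 = 2*w*(5*w − 8) + 7*(5*w − 8).

(2*w + 7)*(5*w − 8)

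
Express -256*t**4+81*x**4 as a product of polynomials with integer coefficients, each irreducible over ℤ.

(3*x-4*t)*(3*x+4*t)*(9*x**2+16*t**2)

Difference of squares twice: with A = 3*x and B = 4*t, A⁴ − B⁴ = (A² − B²)(A² + B²), and A² − B² factors again.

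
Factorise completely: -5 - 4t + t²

(t + 1)(t - 5)

Two integers with product -5 and sum -4 are 1 and -5.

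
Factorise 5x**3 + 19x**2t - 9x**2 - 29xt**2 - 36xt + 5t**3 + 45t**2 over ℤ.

(5x - t - 9)(x - t)(x + 5t)

Group: 5x(x**2 + 4xt - 5t**2) + (-t - 9)(x**2 + 4xt - 5t**2); both groups contain (x**2 + 4xt - 5t**2), so (5x - t - 9) is a factor with cofactor x**2 + 4xt - 5t**2.
The cofactor groups again: x**2 + 4xt - 5t**2 = x(x - t) + 5t(x - t); both groups contain (x - t), giving (x + 5t)(x - t).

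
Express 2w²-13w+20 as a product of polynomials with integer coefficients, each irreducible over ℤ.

(2w-5)(w-4)

Need a pair with product 2·20 = 40 and sum -13: that's -5 and -8.
Split the middle term: 2w²-5w - 8w+20 = w(2w-5) - 4(2w-5).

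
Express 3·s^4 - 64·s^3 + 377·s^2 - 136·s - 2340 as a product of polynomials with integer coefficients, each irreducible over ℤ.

By the rational root theorem, s = 13/3 is a root, so (3·s - 13) divides it; the quotient is s^3 - 17·s^2 + 52·s + 180.
Continuing, s = 9 is a root, so (s - 9) divides it; the quotient is s^2 - 8·s - 20.
The remaining quadratic factors as (s + 2)(s - 10).

(3·s - 13)·(s + 2)·(s - 10)·(s - 9)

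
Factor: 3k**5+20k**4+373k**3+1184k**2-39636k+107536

(3k-13)(k+11)(k-4)(k**2+4k+188)

Among the possible rational roots, k = 13/3 is a root, so (3k-13) is a factor; dividing leaves k**4+11k**3+172k**2+1140k-8272.
Continuing, k = 4 is a root, so (k-4) is a factor; dividing leaves k**3+15k**2+232k+2068.
Continuing, k = -11 is a root, giving the factor (k+11) and quotient k**2+4k+188.
The quadratic k**2+4k+188 has discriminant -736 < 0 and is irreducible over ℤ.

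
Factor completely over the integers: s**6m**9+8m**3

m**3(s**2m**2+2)(s**4m**4−2s**2m**2+4)

Every term has a factor of m**3; factoring it out leaves s**6m**6+8.
Recognize a sum of cubes with the parts s**2m**2 and 2.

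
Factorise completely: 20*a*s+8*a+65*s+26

Group as (20*a*s+8*a) + (65*s+26) = 4*a*(5*s+2) + 13*(5*s+2).
Both groups share the factor (5*s+2).

(4*a+13)*(5*s+2)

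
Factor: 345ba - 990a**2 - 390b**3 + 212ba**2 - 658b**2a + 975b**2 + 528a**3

Group: 5b(-78b**2 - 38ba + 195b + 88a**2 - 165a) + 6a(-78b**2 - 38ba + 195b + 88a**2 - 165a); both groups contain (-78b**2 - 38ba + 195b + 88a**2 - 165a), so (5b + 6a) is a factor with cofactor -78b**2 - 38ba + 195b + 88a**2 - 165a.
The cofactor groups again: -78b**2 - 38ba + 195b + 88a**2 - 165a = -6b(13b - 11a) + (-8a + 15)(13b - 11a); both groups contain (13b - 11a), giving -(6b + 8a - 15)(13b - 11a).

-(13b - 11a)(5b + 6a)(6b + 8a - 15)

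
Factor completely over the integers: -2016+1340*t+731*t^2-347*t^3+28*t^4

(4*t+7)*(7*t-8)*(t-4)*(t-9)

Among the possible rational roots, t = 4 is a root, so (t-4) is a factor; dividing leaves 28*t^3-235*t^2-209*t+504.
Next, t = -7/4 is a root, so (4*t+7) divides it; the quotient is 7*t^2-71*t+72.
The remaining quadratic factors as (7*t-8)(t-9).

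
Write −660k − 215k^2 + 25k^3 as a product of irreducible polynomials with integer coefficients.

Pull out the common factor 5k, then factor the remaining trinomial.

5k(5k + 12)(k − 11)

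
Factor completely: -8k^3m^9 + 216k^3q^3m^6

8k^3m^6(3q - m)(9q^2 + 3qm + m^2)

Factor out 8k^3m^6 first: what remains is 27q^3 - m^3.
Recognize a difference of cubes with the parts 3q and m.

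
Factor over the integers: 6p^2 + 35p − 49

Need a pair with product 6·(−49) = −294 and sum 35: that's −7 and 42.
Split the middle term: 6p^2 − 7p + 42p − 49 = p(6p − 7) + 7(6p − 7).

(6p − 7)(p + 7)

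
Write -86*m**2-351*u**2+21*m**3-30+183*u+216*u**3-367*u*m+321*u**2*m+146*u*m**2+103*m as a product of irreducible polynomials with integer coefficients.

Group: 8*u*(27*u**2+30*u*m-27*u+7*m**2-17*m+6) + (3*m-5)*(27*u**2+30*u*m-27*u+7*m**2-17*m+6); both groups contain (27*u**2+30*u*m-27*u+7*m**2-17*m+6), so (8*u+3*m-5) is a factor with cofactor 27*u**2+30*u*m-27*u+7*m**2-17*m+6.
The cofactor groups again: 27*u**2+30*u*m-27*u+7*m**2-17*m+6 = 3*u*(9*u+7*m-3) + (m-2)*(9*u+7*m-3); both groups contain (9*u+7*m-3), giving (3*u+m-2)*(9*u+7*m-3).

(8*u+3*m-5)*(9*u+7*m-3)*(3*u+m-2)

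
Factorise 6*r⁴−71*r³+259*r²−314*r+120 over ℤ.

Among the possible rational roots, r = 1 is a root, giving the factor (r−1) and quotient 6*r³−65*r²+194*r−120.
Continuing, r = 4 is a root, so (r−4) is a factor; dividing leaves 6*r²−41*r+30.
The remaining quadratic factors as (r−6)(6*r−5).

(6*r−5)*(r−1)*(r−4)*(r−6)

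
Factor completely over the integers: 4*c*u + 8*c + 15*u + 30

(4*c + 15)*(u + 2)

Group as (4*c*u + 8*c) + (15*u + 30) = 4*c*(u + 2) + 15*(u + 2).
Both groups share the factor (u + 2).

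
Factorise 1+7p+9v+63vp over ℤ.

Group as (63vp+9v) + (7p+1) = 9v(7p+1) + (7p+1).
Both groups share the factor (7p+1).

(7p+1)(9v+1)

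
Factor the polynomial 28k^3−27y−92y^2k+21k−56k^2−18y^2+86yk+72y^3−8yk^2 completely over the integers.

(2y−2k+1)(9y−7k)(4y+2k−3)

Group: 4y(18y^2−32yk+9y+14k^2−7k) + (2k−3)(18y^2−32yk+9y+14k^2−7k); both groups contain (18y^2−32yk+9y+14k^2−7k), so (4y+2k−3) is a factor with cofactor 18y^2−32yk+9y+14k^2−7k.
The cofactor groups again: 18y^2−32yk+9y+14k^2−7k = 2y(9y−7k) + (−2k+1)(9y−7k); both groups contain (9y−7k), giving (2y−2k+1)(9y−7k).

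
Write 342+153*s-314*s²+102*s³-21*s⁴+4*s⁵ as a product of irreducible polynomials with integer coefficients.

Testing divisors of the constant over divisors of the leading coefficient, s = 2 is a root, so (s-2) divides it; the quotient is 4*s⁴-13*s³+76*s²-162*s-171.
Continuing, s = 3 is a root, so (s-3) is a factor; dividing leaves 4*s³-s²+73*s+57.
Next, s = -3/4 is a root, so (4*s+3) divides it; the quotient is s²-s+19.
The quadratic s²-s+19 has discriminant -75 < 0 and is irreducible over ℤ.

(4*s+3)*(s-2)*(s-3)*(s²-s+19)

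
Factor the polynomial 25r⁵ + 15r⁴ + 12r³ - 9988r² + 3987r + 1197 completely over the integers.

By the rational root theorem, r = -1/5 is a root, so (5r + 1) divides it; the quotient is 5r⁴ + 2r³ + 2r² - 1998r + 1197.
Then r = 3/5 is a root, giving the factor (5r - 3) and quotient r³ + r² + r - 399.
Then r = 7 is a root, giving the factor (r - 7) and quotient r² + 8r + 57.
The quadratic r² + 8r + 57 has discriminant -164 < 0 and is irreducible over ℤ.

(5r + 1)(5r - 3)(r - 7)(r² + 8r + 57)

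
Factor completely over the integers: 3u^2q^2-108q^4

Every term has a factor of 3q^2. Then u^2-36q^2 = (u)² − (6q)².

3q^2(u-6q)(u+6q)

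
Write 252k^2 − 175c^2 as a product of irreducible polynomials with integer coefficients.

Factor out 7, leaving 36k^2 − 25c^2, which is a difference of two squares.

7(6k − 5c)(6k + 5c)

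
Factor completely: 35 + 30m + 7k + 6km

(6m + 7)(k + 5)

Group as (6km + 7k) + (30m + 35) = k(6m + 7) + 5(6m + 7).
Both groups share the factor (6m + 7).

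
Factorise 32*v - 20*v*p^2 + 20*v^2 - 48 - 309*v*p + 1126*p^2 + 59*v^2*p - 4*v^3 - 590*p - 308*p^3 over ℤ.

-(4*v - 11*p + 8)*(v - 14*p - 1)*(v + 2*p - 6)

Group: v*(-4*v^2 + 3*v*p + 16*v + 22*p^2 - 82*p + 48) + (-14*p - 1)*(-4*v^2 + 3*v*p + 16*v + 22*p^2 - 82*p + 48); both groups contain (-4*v^2 + 3*v*p + 16*v + 22*p^2 - 82*p + 48), so (v - 14*p - 1) is a factor with cofactor -4*v^2 + 3*v*p + 16*v + 22*p^2 - 82*p + 48.
The cofactor groups again: -4*v^2 + 3*v*p + 16*v + 22*p^2 - 82*p + 48 = -4*v*(v + 2*p - 6) + (11*p - 8)*(v + 2*p - 6); both groups contain (v + 2*p - 6), giving -(4*v - 11*p + 8)*(v + 2*p - 6).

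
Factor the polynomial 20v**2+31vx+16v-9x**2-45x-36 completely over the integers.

Group: 4v(5v+9x+9) + (-x-4)(5v+9x+9); both groups contain (5v+9x+9).

(4v-x-4)(5v+9x+9)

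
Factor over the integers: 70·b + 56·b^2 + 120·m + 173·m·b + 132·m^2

Group: 12·m·(11·m + 8·b + 10) + 7·b·(11·m + 8·b + 10); both groups contain (11·m + 8·b + 10).

(12·m + 7·b)·(11·m + 8·b + 10)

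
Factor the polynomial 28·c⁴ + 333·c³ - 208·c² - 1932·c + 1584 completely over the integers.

Among the possible rational roots, c = 6/7 is a root, so (7·c - 6) divides it; the quotient is 4·c³ + 51·c² + 14·c - 264.
Then c = -12 is a root, so (c + 12) is a factor; dividing leaves 4·c² + 3·c - 22.
The remaining quadratic factors as (c - 2)(4·c + 11).

(4·c + 11)·(7·c - 6)·(c + 12)·(c - 2)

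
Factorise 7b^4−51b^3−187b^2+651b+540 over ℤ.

(7b+5)(b+4)(b−3)(b−9)

Trying the rational-root candidates, b = −4 is a root, giving the factor (b+4) and quotient 7b^3−79b^2+129b+135.
Then b = 9 is a root, giving the factor (b−9) and quotient 7b^2−16b−15.
The remaining quadratic factors as (7b+5)(b−3).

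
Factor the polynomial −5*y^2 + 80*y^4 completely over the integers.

Pull out the common factor 5*y^2; 16*y^2 − 1 is a difference of squares.

5*y^2*(4*y + 1)*(4*y − 1)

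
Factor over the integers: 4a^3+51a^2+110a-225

(4a-5)(a+5)(a+9)

Testing divisors of the constant over divisors of the leading coefficient, a = -5 is a root, so (a+5) divides it; the quotient is 4a^2+31a-45.
The remaining quadratic factors as (a+9)(4a-5).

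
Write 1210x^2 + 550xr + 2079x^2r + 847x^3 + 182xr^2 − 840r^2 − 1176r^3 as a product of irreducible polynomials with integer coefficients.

(11x − 7r)(11x + 12r)(7x + 14r + 10)

Group: 11x(77x^2 + 238xr + 110x + 168r^2 + 120r) − 7r(77x^2 + 238xr + 110x + 168r^2 + 120r); both groups contain (77x^2 + 238xr + 110x + 168r^2 + 120r), so (11x − 7r) is a factor with cofactor 77x^2 + 238xr + 110x + 168r^2 + 120r.
The cofactor groups again: 77x^2 + 238xr + 110x + 168r^2 + 120r = 11x(7x + 14r + 10) + 12r(7x + 14r + 10); both groups contain (7x + 14r + 10), giving (11x + 12r)(7x + 14r + 10).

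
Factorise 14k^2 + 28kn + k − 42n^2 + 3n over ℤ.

(14k − 14n + 1)(k + 3n)

Group: k(14k − 14n + 1) + 3n(14k − 14n + 1); both groups contain (14k − 14n + 1).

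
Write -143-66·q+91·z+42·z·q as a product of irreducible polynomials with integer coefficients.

Group as (42·z·q+91·z) + (-66·q-143) = 7·z·(6·q+13) - 11·(6·q+13).
Both groups share the factor (6·q+13).

(6·q+13)·(7·z-11)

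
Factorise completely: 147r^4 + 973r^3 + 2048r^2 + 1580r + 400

(3r + 10)(7r + 4)(7r + 5)(r + 2)

Trying the rational-root candidates, r = -10/3 is a root, so (3r + 10) is a factor; dividing leaves 49r^3 + 161r^2 + 146r + 40.
Then r = -4/7 is a root, so (7r + 4) is a factor; dividing leaves 7r^2 + 19r + 10.
The remaining quadratic factors as (7r + 5)(r + 2).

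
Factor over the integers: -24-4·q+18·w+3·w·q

Group as (3·w·q+18·w) + (-4·q-24) = 3·w·(q+6) - 4·(q+6).
Both groups share the factor (q+6).

(3·w-4)·(q+6)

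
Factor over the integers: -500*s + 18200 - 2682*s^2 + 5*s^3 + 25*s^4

(5*s + 14)*(5*s - 13)*(s + 10)*(s - 10)

Trying the rational-root candidates, s = 10 is a root, giving the factor (s - 10) and quotient 25*s^3 + 255*s^2 - 132*s - 1820.
Next, s = 13/5 is a root, so (5*s - 13) divides it; the quotient is 5*s^2 + 64*s + 140.
The remaining quadratic factors as (5*s + 14)(s + 10).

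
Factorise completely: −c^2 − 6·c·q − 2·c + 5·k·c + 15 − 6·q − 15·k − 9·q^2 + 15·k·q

(5·k − c − 3·q − 5)·(c + 3·q − 3)

Group: c·(5·k − c − 3·q − 5) + (3·q − 3)·(5·k − c − 3·q − 5); both groups contain (5·k − c − 3·q − 5).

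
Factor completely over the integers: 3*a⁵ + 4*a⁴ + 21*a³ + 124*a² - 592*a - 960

Trying the rational-root candidates, a = -4/3 is a root, so (3*a + 4) is a factor; dividing leaves a⁴ + 7*a² + 32*a - 240.
Continuing, a = -4 is a root, giving the factor (a + 4) and quotient a³ - 4*a² + 23*a - 60.
Continuing, a = 3 is a root, so (a - 3) is a factor; dividing leaves a² - a + 20.
The quadratic a² - a + 20 has discriminant -79 < 0 and is irreducible over ℤ.

(3*a + 4)*(a + 4)*(a - 3)*(a² - a + 20)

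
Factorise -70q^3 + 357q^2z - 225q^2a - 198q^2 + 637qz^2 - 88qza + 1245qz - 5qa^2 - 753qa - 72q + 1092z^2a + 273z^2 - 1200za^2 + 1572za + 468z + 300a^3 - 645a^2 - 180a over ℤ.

Group: 5q(-14q^2 + 91qz - 59qa - 6q + 156za + 39z - 60a^2 - 15a) + (7z - 5a + 12)(-14q^2 + 91qz - 59qa - 6q + 156za + 39z - 60a^2 - 15a); both groups contain (-14q^2 + 91qz - 59qa - 6q + 156za + 39z - 60a^2 - 15a), so (5q + 7z - 5a + 12) is a factor with cofactor -14q^2 + 91qz - 59qa - 6q + 156za + 39z - 60a^2 - 15a.
The cofactor groups again: -14q^2 + 91qz - 59qa - 6q + 156za + 39z - 60a^2 - 15a = -2q(7q + 12a + 3) + (13z - 5a)(7q + 12a + 3); both groups contain (7q + 12a + 3), giving -(2q - 13z + 5a)(7q + 12a + 3).

-(5q + 7z - 5a + 12)(7q + 12a + 3)(2q - 13z + 5a)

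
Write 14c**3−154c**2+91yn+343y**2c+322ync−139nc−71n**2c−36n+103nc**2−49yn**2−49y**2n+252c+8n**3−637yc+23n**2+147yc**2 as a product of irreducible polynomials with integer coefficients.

Group: 7y(−7yn+49yc+n**2−9nc+4n+14c**2−28c) + (8n+c−9)(−7yn+49yc+n**2−9nc+4n+14c**2−28c); both groups contain (−7yn+49yc+n**2−9nc+4n+14c**2−28c), so (7y+8n+c−9) is a factor with cofactor −7yn+49yc+n**2−9nc+4n+14c**2−28c.
The cofactor groups again: −7yn+49yc+n**2−9nc+4n+14c**2−28c = −n(7y−n+2c−4) + 7c(7y−n+2c−4); both groups contain (7y−n+2c−4), giving −(n−7c)(7y−n+2c−4).

−(n−7c)(7y−n+2c−4)(7y+8n+c−9)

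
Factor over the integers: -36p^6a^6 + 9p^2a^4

Pull out the common factor 9p^2a^4, leaving -4p^4a^2 + 1.
Recognize a difference of squares with the parts 1 and 2p^2a.

-9a^4p^2(2p^2a + 1)(2p^2a - 1)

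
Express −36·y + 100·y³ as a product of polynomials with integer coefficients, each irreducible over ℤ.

Pull out the common factor 4·y; 25·y² − 9 is a difference of squares.

4·y·(5·y + 3)·(5·y − 3)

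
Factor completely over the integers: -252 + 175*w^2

Pull out the common factor 7; 25*w^2 - 36 is a difference of squares.

7*(5*w + 6)*(5*w - 6)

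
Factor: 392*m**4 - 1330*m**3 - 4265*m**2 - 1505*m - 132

(2*m - 11)*(4*m + 1)*(7*m + 1)*(7*m + 12)

Among the possible rational roots, m = -12/7 is a root, so (7*m + 12) is a factor; dividing leaves 56*m**3 - 286*m**2 - 119*m - 11.
Next, m = -1/7 is a root, giving the factor (7*m + 1) and quotient 8*m**2 - 42*m - 11.
The remaining quadratic factors as (4*m + 1)(2*m - 11).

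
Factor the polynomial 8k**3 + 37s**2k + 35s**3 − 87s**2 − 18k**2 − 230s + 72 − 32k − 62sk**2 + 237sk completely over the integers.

Group: s(35s**2 − 33sk + 53s + 4k**2 − k − 18) + (2k − 4)(35s**2 − 33sk + 53s + 4k**2 − k − 18); both groups contain (35s**2 − 33sk + 53s + 4k**2 − k − 18), so (s + 2k − 4) is a factor with cofactor 35s**2 − 33sk + 53s + 4k**2 − k − 18.
The cofactor groups again: 35s**2 − 33sk + 53s + 4k**2 − k − 18 = 7s(5s − 4k + 9) + (−k − 2)(5s − 4k + 9); both groups contain (5s − 4k + 9), giving (7s − k − 2)(5s − 4k + 9).

(5s − 4k + 9)(7s − k − 2)(s + 2k − 4)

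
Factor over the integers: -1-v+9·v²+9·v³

(3·v+1)·(3·v-1)·(v+1)

Group as (9·v³-v) + (9·v²-1) = v·(9·v²-1) + (9·v²-1).
Both groups share the factor (9·v²-1).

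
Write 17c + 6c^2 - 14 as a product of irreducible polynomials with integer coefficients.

(2c + 7)(3c - 2)

Need a pair with product 6·(-14) = -84 and sum 17: that's 21 and -4.
Split the middle term: 6c^2 + 21c - 4c - 14 = 3c(2c + 7) - 2(2c + 7).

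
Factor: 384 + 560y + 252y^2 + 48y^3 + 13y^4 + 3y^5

(3y + 4)(y + 2)(y + 3)(y^2 - 2y + 16)

By the rational root theorem, y = -3 is a root, giving the factor (y + 3) and quotient 3y^4 + 4y^3 + 36y^2 + 144y + 128.
Then y = -2 is a root, so (y + 2) is a factor; dividing leaves 3y^3 - 2y^2 + 40y + 64.
Then y = -4/3 is a root, so (3y + 4) divides it; the quotient is y^2 - 2y + 16.
The quadratic y^2 - 2y + 16 has discriminant -60 < 0 and is irreducible over ℤ.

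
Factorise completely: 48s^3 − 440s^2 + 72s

Pull out the common factor 8s, then factor the remaining trinomial.

8s(6s − 1)(s − 9)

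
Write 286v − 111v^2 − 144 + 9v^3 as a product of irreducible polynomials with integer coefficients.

(3v − 2)(3v − 8)(v − 9)

Testing divisors of the constant over divisors of the leading coefficient, v = 9 is a root, giving the factor (v − 9) and quotient 9v^2 − 30v + 16.
The remaining quadratic factors as (3v − 8)(3v − 2).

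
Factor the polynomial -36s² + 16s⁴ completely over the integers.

4s²(2s + 3)(2s - 3)

Every term has a factor of 4s²; factoring it out leaves 4s² - 9.
Recognize a difference of squares with the parts 2s and 3.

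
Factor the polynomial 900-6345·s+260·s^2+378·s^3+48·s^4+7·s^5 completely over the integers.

Testing divisors of the constant over divisors of the leading coefficient, s = 3 is a root, so (s-3) is a factor; dividing leaves 7·s^4+69·s^3+585·s^2+2015·s-300.
Then s = -5 is a root, so (s+5) divides it; the quotient is 7·s^3+34·s^2+415·s-60.
Then s = 1/7 is a root, so (7·s-1) is a factor; dividing leaves s^2+5·s+60.
The quadratic s^2+5·s+60 has discriminant -215 < 0 and is irreducible over ℤ.

(7·s-1)·(s+5)·(s-3)·(s^2+5·s+60)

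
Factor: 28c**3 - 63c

Every term has a factor of 7c. Then 4c**2 - 9 = (2c)² − (3)².

7c(2c + 3)(2c - 3)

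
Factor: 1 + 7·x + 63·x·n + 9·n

(7·x + 1)·(9·n + 1)

Group as (63·x·n + 7·x) + (9·n + 1) = 7·x·(9·n + 1) + (9·n + 1).
Both groups share the factor (9·n + 1).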